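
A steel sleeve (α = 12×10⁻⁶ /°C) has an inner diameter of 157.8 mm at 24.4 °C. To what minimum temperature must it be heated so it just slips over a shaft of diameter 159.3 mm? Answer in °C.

Required Δd = 159.3 − 157.8 = 1.5 mm
Δd = αd₀ΔT ⇒ ΔT = Δd/(αd₀) = 1.5 / (12×10⁻⁶ × 157.8) = 792.14 K
T_min = 24.4 + 792.14 = 816.54 °C

T = 817 °C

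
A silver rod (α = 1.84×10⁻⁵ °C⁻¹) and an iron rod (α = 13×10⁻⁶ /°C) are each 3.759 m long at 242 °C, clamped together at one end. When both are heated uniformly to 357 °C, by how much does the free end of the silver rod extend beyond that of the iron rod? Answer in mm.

2.33 mm

ΔT = 115 K
silver: ΔL = 1.84×10⁻⁵ × 3.759 m × 115 = 7.9540×10⁻³ m = 7.9540 mm
iron: ΔL = 13×10⁻⁶ × 3.759 m × 115 = 5.6197×10⁻³ m = 5.6197 mm
difference = 7.9540 − 5.6197 = 2.3343 mm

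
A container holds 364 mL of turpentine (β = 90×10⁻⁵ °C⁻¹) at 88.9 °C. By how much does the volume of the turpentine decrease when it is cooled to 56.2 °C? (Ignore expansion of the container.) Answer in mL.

|ΔT| = |56.2 − 88.9| = 32.7 K
ΔV = βV₀ΔT = (90×10⁻⁵)(364)(32.7) = 10.7 mL

ΔV = 10.7 mL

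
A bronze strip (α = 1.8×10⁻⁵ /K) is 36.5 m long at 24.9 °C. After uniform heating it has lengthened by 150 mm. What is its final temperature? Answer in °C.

T = 253 °C

ΔL = αL₀ΔT ⇒ ΔT = ΔL / (αL₀)
ΔT = 150×10⁻³ m / (1.8×10⁻⁵ × 36.5 m) = 228.31 K
T = 24.9 + 228.31 = 253.21 °C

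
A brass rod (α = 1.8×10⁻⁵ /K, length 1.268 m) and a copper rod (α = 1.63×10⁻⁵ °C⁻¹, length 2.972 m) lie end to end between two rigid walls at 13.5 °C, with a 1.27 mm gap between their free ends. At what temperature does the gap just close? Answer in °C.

T = 31.3 °C

α₁L₁ = 2.2824×10⁻⁵ m/K, α₂L₂ = 4.84436×10⁻⁵ m/K → total 7.12676×10⁻⁵ m/K
ΔT = g/(α₁L₁+α₂L₂) = 1.27×10⁻³ / 7.12676×10⁻⁵ = 17.820 K
T = 13.5 + 17.820 = 31.320 °C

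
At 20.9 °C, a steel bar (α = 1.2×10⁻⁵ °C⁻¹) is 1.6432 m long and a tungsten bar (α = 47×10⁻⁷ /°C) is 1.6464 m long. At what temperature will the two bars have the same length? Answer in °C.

T = 288.0 °C

Equal length when α₁L₁ΔT − α₂L₂ΔT = L₂ − L₁ = 3.20×10⁻³ m
α₁L₁ = 1.97184×10⁻⁵, α₂L₂ = 7.73808×10⁻⁶ → Δ(αL) = 1.198032×10⁻⁵ m/K
ΔT = 3.20×10⁻³ / 1.198032×10⁻⁵ = 267.105 K, so T = 20.9 + 267.105 = 288.005 °C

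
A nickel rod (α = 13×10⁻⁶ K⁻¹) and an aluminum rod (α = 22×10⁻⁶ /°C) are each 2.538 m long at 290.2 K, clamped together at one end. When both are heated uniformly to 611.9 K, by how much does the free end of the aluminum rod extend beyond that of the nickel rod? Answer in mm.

7.35 mm

ΔT = 321.7 K
nickel: ΔL = 13×10⁻⁶ × 2.538 m × 321.7 = 1.0614×10⁻² m = 10.614 mm
aluminum: ΔL = 22×10⁻⁶ × 2.538 m × 321.7 = 1.7962×10⁻² m = 17.962 mm
difference = 17.962 − 10.614 = 7.348 mm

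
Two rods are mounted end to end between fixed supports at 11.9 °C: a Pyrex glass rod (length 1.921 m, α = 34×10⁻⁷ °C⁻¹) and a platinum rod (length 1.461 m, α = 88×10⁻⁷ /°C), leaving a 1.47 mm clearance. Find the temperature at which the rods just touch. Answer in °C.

Gap closes when ΔL₁ + ΔL₂ = 1.47 mm = 1.47×10⁻³ m
(α₁L₁ + α₂L₂)ΔT = g
α₁L₁ + α₂L₂ = 34×10⁻⁷×1.921 + 88×10⁻⁷×1.461 = 1.93882×10⁻⁵ m/K
ΔT = 1.47×10⁻³ / 1.93882×10⁻⁵ = 75.819 K
T = 11.9 + 75.819 = 87.719 °C

T = 87.7 °C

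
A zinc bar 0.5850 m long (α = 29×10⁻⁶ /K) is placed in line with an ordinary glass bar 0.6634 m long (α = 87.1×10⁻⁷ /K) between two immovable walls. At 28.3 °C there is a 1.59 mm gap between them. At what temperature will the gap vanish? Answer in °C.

Gap closes when ΔL₁ + ΔL₂ = 1.59 mm = 1.59×10⁻³ m
(α₁L₁ + α₂L₂)ΔT = g
α₁L₁ + α₂L₂ = 29×10⁻⁶×0.5850 + 87.1×10⁻⁷×0.6634 = 2.2743214×10⁻⁵ m/K
ΔT = 1.59×10⁻³ / 2.2743214×10⁻⁵ = 69.911 K
T = 28.3 + 69.911 = 98.211 °C

T = 98.2 °C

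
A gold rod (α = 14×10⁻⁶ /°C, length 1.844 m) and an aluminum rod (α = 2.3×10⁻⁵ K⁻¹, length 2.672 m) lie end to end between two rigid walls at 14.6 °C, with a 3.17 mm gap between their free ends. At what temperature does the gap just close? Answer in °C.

T = 50.9 °C

α₁L₁ = 2.5816×10⁻⁵ m/K, α₂L₂ = 6.1456×10⁻⁵ m/K → total 8.7272×10⁻⁵ m/K
ΔT = g/(α₁L₁+α₂L₂) = 3.17×10⁻³ / 8.7272×10⁻⁵ = 36.323 K
T = 14.6 + 36.323 = 50.923 °C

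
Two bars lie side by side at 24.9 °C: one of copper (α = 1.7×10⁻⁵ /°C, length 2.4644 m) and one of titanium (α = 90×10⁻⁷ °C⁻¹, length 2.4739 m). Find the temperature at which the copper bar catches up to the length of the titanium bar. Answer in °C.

T = 508.9 °C

Equal length when α₁L₁ΔT − α₂L₂ΔT = L₂ − L₁ = 9.50×10⁻³ m
α₁L₁ = 4.18948×10⁻⁵, α₂L₂ = 2.22651×10⁻⁵ → Δ(αL) = 1.96297×10⁻⁵ m/K
ΔT = 9.50×10⁻³ / 1.96297×10⁻⁵ = 483.961 K, so T = 24.9 + 483.961 = 508.861 °C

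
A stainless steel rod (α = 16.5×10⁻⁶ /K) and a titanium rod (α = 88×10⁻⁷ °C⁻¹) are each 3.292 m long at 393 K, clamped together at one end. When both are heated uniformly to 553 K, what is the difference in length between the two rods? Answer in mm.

4.06 mm

ΔT = 160 K
stainless steel: ΔL = 16.5×10⁻⁶ × 3.292 m × 160 = 8.6909×10⁻³ m = 8.6909 mm
titanium: ΔL = 88×10⁻⁷ × 3.292 m × 160 = 4.6351×10⁻³ m = 4.6351 mm
difference = 8.6909 − 4.6351 = 4.0558 mm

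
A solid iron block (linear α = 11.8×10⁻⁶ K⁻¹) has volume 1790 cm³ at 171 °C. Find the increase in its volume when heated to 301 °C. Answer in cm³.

ΔV = 8.24 cm³

Isotropic solid: β ≈ 3α = 3.5×10⁻⁵ /K; ΔT = 130 K
ΔV = 3αV₀ΔT = 3(11.8×10⁻⁶)(1790)(130) = 8.24 cm³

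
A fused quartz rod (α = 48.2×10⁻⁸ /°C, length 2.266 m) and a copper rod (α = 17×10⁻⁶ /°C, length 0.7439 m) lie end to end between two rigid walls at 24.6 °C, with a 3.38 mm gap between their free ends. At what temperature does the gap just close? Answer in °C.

T = 271 °C

Gap closes when ΔL₁ + ΔL₂ = 3.38 mm = 3.38×10⁻³ m
(α₁L₁ + α₂L₂)ΔT = g
α₁L₁ + α₂L₂ = 48.2×10⁻⁸×2.266 + 17×10⁻⁶×0.7439 = 1.3738512×10⁻⁵ m/K
ΔT = 3.38×10⁻³ / 1.3738512×10⁻⁵ = 246.02 K
T = 24.6 + 246.02 = 270.62 °C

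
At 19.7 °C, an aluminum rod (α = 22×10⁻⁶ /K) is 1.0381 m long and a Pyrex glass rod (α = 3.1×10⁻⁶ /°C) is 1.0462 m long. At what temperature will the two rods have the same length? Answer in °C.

T = 433.1 °C

Equal length when α₁L₁ΔT − α₂L₂ΔT = L₂ − L₁ = 8.10×10⁻³ m
α₁L₁ = 2.28382×10⁻⁵, α₂L₂ = 3.24322×10⁻⁶ → Δ(αL) = 1.959498×10⁻⁵ m/K
ΔT = 8.10×10⁻³ / 1.959498×10⁻⁵ = 413.371 K, so T = 19.7 + 413.371 = 433.071 °C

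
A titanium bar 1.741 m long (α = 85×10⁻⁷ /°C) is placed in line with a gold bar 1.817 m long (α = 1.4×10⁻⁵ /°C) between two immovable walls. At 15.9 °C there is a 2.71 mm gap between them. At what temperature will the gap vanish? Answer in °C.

T = 83.3 °C

Gap closes when ΔL₁ + ΔL₂ = 2.71 mm = 2.71×10⁻³ m
(α₁L₁ + α₂L₂)ΔT = g
α₁L₁ + α₂L₂ = 85×10⁻⁷×1.741 + 1.4×10⁻⁵×1.817 = 4.02365×10⁻⁵ m/K
ΔT = 2.71×10⁻³ / 4.02365×10⁻⁵ = 67.352 K
T = 15.9 + 67.352 = 83.252 °C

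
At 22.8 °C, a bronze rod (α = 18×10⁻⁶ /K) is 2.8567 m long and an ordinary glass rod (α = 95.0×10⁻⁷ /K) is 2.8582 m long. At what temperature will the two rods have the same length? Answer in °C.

T = 84.61 °C

L₁(1 + α₁ΔT) = L₂(1 + α₂ΔT) ⇒ ΔT = (L₂ − L₁)/(α₁L₁ − α₂L₂)
L₂ − L₁ = 2.8582 − 2.8567 = 1.50×10⁻³ m
α₁L₁ − α₂L₂ = 18×10⁻⁶×2.8567 − 95.0×10⁻⁷×2.8582 = 2.42677×10⁻⁵ m/K
ΔT = 1.50×10⁻³ / 2.42677×10⁻⁵ = 61.8106 K
T = 22.8 + 61.8106 = 84.6106 °C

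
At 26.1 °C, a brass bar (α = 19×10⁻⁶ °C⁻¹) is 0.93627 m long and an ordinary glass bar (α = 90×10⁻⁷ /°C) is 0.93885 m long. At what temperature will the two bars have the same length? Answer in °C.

T = 302.3 °C

Equal length when α₁L₁ΔT − α₂L₂ΔT = L₂ − L₁ = 2.58×10⁻³ m
α₁L₁ = 1.778913×10⁻⁵, α₂L₂ = 8.44965×10⁻⁶ → Δ(αL) = 9.33948×10⁻⁶ m/K
ΔT = 2.58×10⁻³ / 9.33948×10⁻⁶ = 276.247 K, so T = 26.1 + 276.247 = 302.347 °C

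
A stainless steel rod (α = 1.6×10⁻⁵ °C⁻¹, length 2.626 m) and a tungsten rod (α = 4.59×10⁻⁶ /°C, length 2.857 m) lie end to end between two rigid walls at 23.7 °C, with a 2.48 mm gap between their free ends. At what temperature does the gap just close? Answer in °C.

T = 68.7 °C

α₁L₁ = 4.2016×10⁻⁵ m/K, α₂L₂ = 1.311363×10⁻⁵ m/K → total 5.512963×10⁻⁵ m/K
ΔT = g/(α₁L₁+α₂L₂) = 2.48×10⁻³ / 5.512963×10⁻⁵ = 44.985 K
T = 23.7 + 44.985 = 68.685 °C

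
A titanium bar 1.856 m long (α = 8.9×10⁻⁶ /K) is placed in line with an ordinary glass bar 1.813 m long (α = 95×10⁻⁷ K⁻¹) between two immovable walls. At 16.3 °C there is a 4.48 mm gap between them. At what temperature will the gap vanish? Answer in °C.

T = 149 °C

α₁L₁ = 1.65184×10⁻⁵ m/K, α₂L₂ = 1.72235×10⁻⁵ m/K → total 3.37419×10⁻⁵ m/K
ΔT = g/(α₁L₁+α₂L₂) = 4.48×10⁻³ / 3.37419×10⁻⁵ = 132.77 K
T = 16.3 + 132.77 = 149.07 °C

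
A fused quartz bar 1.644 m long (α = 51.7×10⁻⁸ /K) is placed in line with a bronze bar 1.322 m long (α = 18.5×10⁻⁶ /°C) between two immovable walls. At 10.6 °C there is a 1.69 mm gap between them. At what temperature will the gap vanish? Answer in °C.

T = 77.4 °C

Gap closes when ΔL₁ + ΔL₂ = 1.69 mm = 1.69×10⁻³ m
(α₁L₁ + α₂L₂)ΔT = g
α₁L₁ + α₂L₂ = 51.7×10⁻⁸×1.644 + 18.5×10⁻⁶×1.322 = 2.5306948×10⁻⁵ m/K
ΔT = 1.69×10⁻³ / 2.5306948×10⁻⁵ = 66.780 K
T = 10.6 + 66.780 = 77.380 °C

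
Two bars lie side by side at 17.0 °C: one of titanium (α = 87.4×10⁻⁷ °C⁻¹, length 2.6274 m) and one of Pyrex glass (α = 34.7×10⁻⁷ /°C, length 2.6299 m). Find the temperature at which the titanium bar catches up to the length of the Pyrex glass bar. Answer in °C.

T = 197.7 °C

L₁(1 + α₁ΔT) = L₂(1 + α₂ΔT) ⇒ ΔT = (L₂ − L₁)/(α₁L₁ − α₂L₂)
L₂ − L₁ = 2.6299 − 2.6274 = 2.50×10⁻³ m
α₁L₁ − α₂L₂ = 87.4×10⁻⁷×2.6274 − 34.7×10⁻⁷×2.6299 = 1.3837723×10⁻⁵ m/K
ΔT = 2.50×10⁻³ / 1.3837723×10⁻⁵ = 180.666 K
T = 17.0 + 180.666 = 197.666 °C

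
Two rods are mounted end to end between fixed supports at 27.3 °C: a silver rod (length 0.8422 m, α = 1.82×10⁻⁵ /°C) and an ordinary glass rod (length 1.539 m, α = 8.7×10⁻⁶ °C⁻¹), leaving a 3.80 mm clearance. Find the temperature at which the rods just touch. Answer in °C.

α₁L₁ = 1.532804×10⁻⁵ m/K, α₂L₂ = 1.33893×10⁻⁵ m/K → total 2.871734×10⁻⁵ m/K
ΔT = g/(α₁L₁+α₂L₂) = 3.80×10⁻³ / 2.871734×10⁻⁵ = 132.32 K
T = 27.3 + 132.32 = 159.62 °C

T = 160 °C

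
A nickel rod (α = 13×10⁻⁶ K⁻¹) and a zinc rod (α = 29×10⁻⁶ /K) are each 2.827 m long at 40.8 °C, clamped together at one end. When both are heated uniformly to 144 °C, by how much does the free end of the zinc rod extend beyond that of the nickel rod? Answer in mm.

ΔT = 103.2 K
nickel: ΔL = 13×10⁻⁶ × 2.827 m × 103.2 = 3.7927×10⁻³ m = 3.7927 mm
zinc: ΔL = 29×10⁻⁶ × 2.827 m × 103.2 = 8.4606×10⁻³ m = 8.4606 mm
difference = 8.4606 − 3.7927 = 4.6679 mm

4.67 mm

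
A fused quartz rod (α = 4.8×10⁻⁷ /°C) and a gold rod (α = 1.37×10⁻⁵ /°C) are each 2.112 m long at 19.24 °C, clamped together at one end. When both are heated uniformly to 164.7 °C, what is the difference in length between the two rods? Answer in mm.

4.06 mm

ΔT = 145.46 K
fused quartz: ΔL = 4.8×10⁻⁷ × 2.112 m × 145.46 = 1.4746×10⁻⁴ m = 0.14746 mm
gold: ΔL = 1.37×10⁻⁵ × 2.112 m × 145.46 = 4.2088×10⁻³ m = 4.2088 mm
difference = 4.2088 − 0.14746 = 4.06134 mm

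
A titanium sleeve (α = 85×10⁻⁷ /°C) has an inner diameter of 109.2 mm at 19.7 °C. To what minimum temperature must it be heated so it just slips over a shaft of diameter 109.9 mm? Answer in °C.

Required Δd = 109.9 − 109.2 = 0.7 mm
Δd = αd₀ΔT ⇒ ΔT = Δd/(αd₀) = 0.7 / (85×10⁻⁷ × 109.2) = 754.15 K
T_min = 19.7 + 754.15 = 773.85 °C

T = 774 °C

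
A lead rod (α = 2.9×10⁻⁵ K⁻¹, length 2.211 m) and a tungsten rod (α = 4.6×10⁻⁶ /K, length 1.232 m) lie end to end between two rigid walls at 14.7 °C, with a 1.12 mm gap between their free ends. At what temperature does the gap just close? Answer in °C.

α₁L₁ = 6.4119×10⁻⁵ m/K, α₂L₂ = 5.6672×10⁻⁶ m/K → total 6.97862×10⁻⁵ m/K
ΔT = g/(α₁L₁+α₂L₂) = 1.12×10⁻³ / 6.97862×10⁻⁵ = 16.049 K
T = 14.7 + 16.049 = 30.749 °C

T = 30.7 °C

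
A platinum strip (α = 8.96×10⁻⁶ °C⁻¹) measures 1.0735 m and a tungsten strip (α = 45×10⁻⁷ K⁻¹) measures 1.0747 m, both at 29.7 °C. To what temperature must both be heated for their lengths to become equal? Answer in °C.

L₁(1 + α₁ΔT) = L₂(1 + α₂ΔT) ⇒ ΔT = (L₂ − L₁)/(α₁L₁ − α₂L₂)
L₂ − L₁ = 1.0747 − 1.0735 = 1.20×10⁻³ m
α₁L₁ − α₂L₂ = 8.96×10⁻⁶×1.0735 − 45×10⁻⁷×1.0747 = 4.78241×10⁻⁶ m/K
ΔT = 1.20×10⁻³ / 4.78241×10⁻⁶ = 250.920 K
T = 29.7 + 250.920 = 280.620 °C

T = 280.6 °C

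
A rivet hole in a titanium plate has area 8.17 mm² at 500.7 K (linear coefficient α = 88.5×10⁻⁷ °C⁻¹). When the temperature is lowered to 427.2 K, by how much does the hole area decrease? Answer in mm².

Area coefficient ≈ 2α; |ΔT| = 73.5 K
ΔA = 2αA₀ΔT = 2(88.5×10⁻⁷)(8.17)(73.5) = 0.0106 mm²

ΔA = 0.0106 mm²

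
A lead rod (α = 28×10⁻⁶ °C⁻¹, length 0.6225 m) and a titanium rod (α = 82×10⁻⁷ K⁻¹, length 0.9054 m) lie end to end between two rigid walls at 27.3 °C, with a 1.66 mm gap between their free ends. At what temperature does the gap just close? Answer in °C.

T = 94.1 °C

α₁L₁ = 1.743×10⁻⁵ m/K, α₂L₂ = 7.42428×10⁻⁶ m/K → total 2.485428×10⁻⁵ m/K
ΔT = g/(α₁L₁+α₂L₂) = 1.66×10⁻³ / 2.485428×10⁻⁵ = 66.789 K
T = 27.3 + 66.789 = 94.089 °C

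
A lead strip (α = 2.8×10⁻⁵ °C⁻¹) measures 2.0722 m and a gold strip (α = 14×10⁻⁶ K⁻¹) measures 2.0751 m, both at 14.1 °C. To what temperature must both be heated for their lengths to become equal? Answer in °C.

L₁(1 + α₁ΔT) = L₂(1 + α₂ΔT) ⇒ ΔT = (L₂ − L₁)/(α₁L₁ − α₂L₂)
L₂ − L₁ = 2.0751 − 2.0722 = 2.90×10⁻³ m
α₁L₁ − α₂L₂ = 2.8×10⁻⁵×2.0722 − 14×10⁻⁶×2.0751 = 2.89702×10⁻⁵ m/K
ΔT = 2.90×10⁻³ / 2.89702×10⁻⁵ = 100.103 K
T = 14.1 + 100.103 = 114.203 °C

T = 114.2 °C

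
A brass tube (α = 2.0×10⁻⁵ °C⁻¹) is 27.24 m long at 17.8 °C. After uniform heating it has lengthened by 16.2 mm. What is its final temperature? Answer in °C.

ΔL = αL₀ΔT ⇒ ΔT = ΔL / (αL₀)
ΔT = 16.2×10⁻³ m / (2.0×10⁻⁵ × 27.24 m) = 29.736 K
T = 17.8 + 29.736 = 47.536 °C

T = 47.5 °C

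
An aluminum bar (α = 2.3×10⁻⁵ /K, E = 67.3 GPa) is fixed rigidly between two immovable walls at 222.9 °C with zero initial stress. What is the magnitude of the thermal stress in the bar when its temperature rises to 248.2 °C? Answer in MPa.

Fully constrained: the free strain ε = αΔT is blocked, so σ = Eε = EαΔT.
|ΔT| = 25.3 K
σ = 67.3×10⁹ × 2.3×10⁻⁵ × 25.3 = 3.92×10⁷ Pa

σ = 39.2 MPa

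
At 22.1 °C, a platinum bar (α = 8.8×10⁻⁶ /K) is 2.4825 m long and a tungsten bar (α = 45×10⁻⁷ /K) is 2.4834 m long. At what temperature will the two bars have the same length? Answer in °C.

T = 106.4 °C

L₁(1 + α₁ΔT) = L₂(1 + α₂ΔT) ⇒ ΔT = (L₂ − L₁)/(α₁L₁ − α₂L₂)
L₂ − L₁ = 2.4834 − 2.4825 = 9.00×10⁻⁴ m
α₁L₁ − α₂L₂ = 8.8×10⁻⁶×2.4825 − 45×10⁻⁷×2.4834 = 1.06707×10⁻⁵ m/K
ΔT = 9.00×10⁻⁴ / 1.06707×10⁻⁵ = 84.343 K
T = 22.1 + 84.343 = 106.443 °C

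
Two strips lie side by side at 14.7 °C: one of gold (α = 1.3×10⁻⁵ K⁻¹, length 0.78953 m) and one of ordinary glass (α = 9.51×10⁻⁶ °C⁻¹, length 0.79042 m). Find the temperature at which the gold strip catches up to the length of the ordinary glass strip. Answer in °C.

T = 338.7 °C

L₁(1 + α₁ΔT) = L₂(1 + α₂ΔT) ⇒ ΔT = (L₂ − L₁)/(α₁L₁ − α₂L₂)
L₂ − L₁ = 0.79042 − 0.78953 = 8.90×10⁻⁴ m
α₁L₁ − α₂L₂ = 1.3×10⁻⁵×0.78953 − 9.51×10⁻⁶×0.79042 = 2.7469958×10⁻⁶ m/K
ΔT = 8.90×10⁻⁴ / 2.7469958×10⁻⁶ = 323.990 K
T = 14.7 + 323.990 = 338.690 °C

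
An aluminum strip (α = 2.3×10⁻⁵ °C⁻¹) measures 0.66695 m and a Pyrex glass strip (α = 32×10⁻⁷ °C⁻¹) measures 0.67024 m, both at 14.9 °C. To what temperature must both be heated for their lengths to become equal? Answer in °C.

L₁(1 + α₁ΔT) = L₂(1 + α₂ΔT) ⇒ ΔT = (L₂ − L₁)/(α₁L₁ − α₂L₂)
L₂ − L₁ = 0.67024 − 0.66695 = 3.29×10⁻³ m
α₁L₁ − α₂L₂ = 2.3×10⁻⁵×0.66695 − 32×10⁻⁷×0.67024 = 1.3195082×10⁻⁵ m/K
ΔT = 3.29×10⁻³ / 1.3195082×10⁻⁵ = 249.335 K
T = 14.9 + 249.335 = 264.235 °C

T = 264.2 °C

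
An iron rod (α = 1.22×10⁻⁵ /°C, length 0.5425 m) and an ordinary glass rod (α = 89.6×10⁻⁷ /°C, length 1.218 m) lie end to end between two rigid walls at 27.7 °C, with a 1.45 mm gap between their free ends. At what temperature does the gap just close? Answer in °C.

Gap closes when ΔL₁ + ΔL₂ = 1.45 mm = 1.45×10⁻³ m
(α₁L₁ + α₂L₂)ΔT = g
α₁L₁ + α₂L₂ = 1.22×10⁻⁵×0.5425 + 89.6×10⁻⁷×1.218 = 1.753178×10⁻⁵ m/K
ΔT = 1.45×10⁻³ / 1.753178×10⁻⁵ = 82.71 K
T = 27.7 + 82.71 = 110.41 °C

T = 110 °C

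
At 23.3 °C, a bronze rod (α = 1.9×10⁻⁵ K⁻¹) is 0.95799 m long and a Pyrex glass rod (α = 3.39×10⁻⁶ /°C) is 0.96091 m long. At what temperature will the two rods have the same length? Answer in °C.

Equal length when α₁L₁ΔT − α₂L₂ΔT = L₂ − L₁ = 2.92×10⁻³ m
α₁L₁ = 1.820181×10⁻⁵, α₂L₂ = 3.2574849×10⁻⁶ → Δ(αL) = 1.49443251×10⁻⁵ m/K
ΔT = 2.92×10⁻³ / 1.49443251×10⁻⁵ = 195.392 K, so T = 23.3 + 195.392 = 218.692 °C

T = 218.7 °C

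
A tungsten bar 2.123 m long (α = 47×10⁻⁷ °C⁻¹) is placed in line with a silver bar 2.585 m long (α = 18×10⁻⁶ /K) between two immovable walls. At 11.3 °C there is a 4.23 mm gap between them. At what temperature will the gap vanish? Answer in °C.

T = 86.2 °C

Gap closes when ΔL₁ + ΔL₂ = 4.23 mm = 4.23×10⁻³ m
(α₁L₁ + α₂L₂)ΔT = g
α₁L₁ + α₂L₂ = 47×10⁻⁷×2.123 + 18×10⁻⁶×2.585 = 5.65081×10⁻⁵ m/K
ΔT = 4.23×10⁻³ / 5.65081×10⁻⁵ = 74.857 K
T = 11.3 + 74.857 = 86.157 °C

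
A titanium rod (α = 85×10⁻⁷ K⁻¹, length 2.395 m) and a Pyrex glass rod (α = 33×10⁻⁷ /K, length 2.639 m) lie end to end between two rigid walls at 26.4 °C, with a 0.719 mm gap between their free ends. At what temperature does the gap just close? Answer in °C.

α₁L₁ = 2.03575×10⁻⁵ m/K, α₂L₂ = 8.7087×10⁻⁶ m/K → total 2.90662×10⁻⁵ m/K
ΔT = g/(α₁L₁+α₂L₂) = 7.19×10⁻⁴ / 2.90662×10⁻⁵ = 24.737 K
T = 26.4 + 24.737 = 51.137 °C

T = 51.1 °C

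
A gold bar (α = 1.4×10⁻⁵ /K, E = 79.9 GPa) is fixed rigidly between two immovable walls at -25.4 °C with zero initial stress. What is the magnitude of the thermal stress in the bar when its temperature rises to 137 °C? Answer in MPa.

σ = 182 MPa

Fully constrained: the free strain ε = αΔT is blocked, so σ = Eε = EαΔT.
|ΔT| = 162.4 K
σ = 79.9×10⁹ × 1.4×10⁻⁵ × 162.4 = 1.82×10⁸ Pa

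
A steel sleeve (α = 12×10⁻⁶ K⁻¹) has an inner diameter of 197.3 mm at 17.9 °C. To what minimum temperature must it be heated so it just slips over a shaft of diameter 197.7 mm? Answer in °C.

T = 187 °C

Required Δd = 197.7 − 197.3 = 0.4 mm
Δd = αd₀ΔT ⇒ ΔT = Δd/(αd₀) = 0.4 / (12×10⁻⁶ × 197.3) = 168.95 K
T_min = 17.9 + 168.95 = 186.85 °C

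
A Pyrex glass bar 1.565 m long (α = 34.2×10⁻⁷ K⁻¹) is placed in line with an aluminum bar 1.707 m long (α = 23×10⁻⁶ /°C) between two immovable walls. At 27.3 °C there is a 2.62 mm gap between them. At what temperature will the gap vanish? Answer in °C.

T = 86.0 °C

Gap closes when ΔL₁ + ΔL₂ = 2.62 mm = 2.62×10⁻³ m
(α₁L₁ + α₂L₂)ΔT = g
α₁L₁ + α₂L₂ = 34.2×10⁻⁷×1.565 + 23×10⁻⁶×1.707 = 4.46133×10⁻⁵ m/K
ΔT = 2.62×10⁻³ / 4.46133×10⁻⁵ = 58.727 K
T = 27.3 + 58.727 = 86.027 °C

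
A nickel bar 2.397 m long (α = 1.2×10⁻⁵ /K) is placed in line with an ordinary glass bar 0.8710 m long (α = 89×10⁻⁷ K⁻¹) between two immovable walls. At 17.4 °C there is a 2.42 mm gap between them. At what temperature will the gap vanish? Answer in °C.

α₁L₁ = 2.8764×10⁻⁵ m/K, α₂L₂ = 7.7519×10⁻⁶ m/K → total 3.65159×10⁻⁵ m/K
ΔT = g/(α₁L₁+α₂L₂) = 2.42×10⁻³ / 3.65159×10⁻⁵ = 66.273 K
T = 17.4 + 66.273 = 83.673 °C

T = 83.7 °C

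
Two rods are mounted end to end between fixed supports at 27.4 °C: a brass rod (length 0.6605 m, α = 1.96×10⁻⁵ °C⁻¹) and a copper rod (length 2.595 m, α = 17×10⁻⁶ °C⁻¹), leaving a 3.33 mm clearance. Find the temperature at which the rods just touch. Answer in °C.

Gap closes when ΔL₁ + ΔL₂ = 3.33 mm = 3.33×10⁻³ m
(α₁L₁ + α₂L₂)ΔT = g
α₁L₁ + α₂L₂ = 1.96×10⁻⁵×0.6605 + 17×10⁻⁶×2.595 = 5.70608×10⁻⁵ m/K
ΔT = 3.33×10⁻³ / 5.70608×10⁻⁵ = 58.359 K
T = 27.4 + 58.359 = 85.759 °C

T = 85.8 °C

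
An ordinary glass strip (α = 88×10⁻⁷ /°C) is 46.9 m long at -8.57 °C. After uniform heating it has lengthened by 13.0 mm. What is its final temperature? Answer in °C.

ΔL = αL₀ΔT ⇒ ΔT = ΔL / (αL₀)
ΔT = 13.0×10⁻³ m / (88×10⁻⁷ × 46.9 m) = 31.498 K
T = -8.57 + 31.498 = 22.928 °C

T = 22.9 °C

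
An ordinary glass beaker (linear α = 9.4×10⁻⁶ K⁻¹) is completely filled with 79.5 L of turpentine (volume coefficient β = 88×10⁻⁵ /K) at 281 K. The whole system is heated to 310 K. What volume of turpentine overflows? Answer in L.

The beaker also expands: β_container ≈ 3α = 2.82×10⁻⁵ /K
Net overflow = V₀(β_liq − 3α_cont)ΔT
β − 3α = 8.80×10⁻⁴ − 2.82×10⁻⁵ = 8.518×10⁻⁴ /K; ΔT = 29 K
ΔV = 79.5 × 8.518×10⁻⁴ × 29 = 1.96 L

1.96 L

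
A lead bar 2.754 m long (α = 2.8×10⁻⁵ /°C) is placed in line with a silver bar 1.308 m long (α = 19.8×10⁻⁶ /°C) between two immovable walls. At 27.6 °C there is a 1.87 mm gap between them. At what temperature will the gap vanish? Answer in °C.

α₁L₁ = 7.7112×10⁻⁵ m/K, α₂L₂ = 2.58984×10⁻⁵ m/K → total 1.030104×10⁻⁴ m/K
ΔT = g/(α₁L₁+α₂L₂) = 1.87×10⁻³ / 1.030104×10⁻⁴ = 18.154 K
T = 27.6 + 18.154 = 45.754 °C

T = 45.8 °C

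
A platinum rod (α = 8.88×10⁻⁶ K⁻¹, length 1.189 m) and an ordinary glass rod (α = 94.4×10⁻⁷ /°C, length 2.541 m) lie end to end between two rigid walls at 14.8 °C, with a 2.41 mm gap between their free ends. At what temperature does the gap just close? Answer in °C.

T = 84.6 °C

α₁L₁ = 1.055832×10⁻⁵ m/K, α₂L₂ = 2.398704×10⁻⁵ m/K → total 3.454536×10⁻⁵ m/K
ΔT = g/(α₁L₁+α₂L₂) = 2.41×10⁻³ / 3.454536×10⁻⁵ = 69.763 K
T = 14.8 + 69.763 = 84.563 °C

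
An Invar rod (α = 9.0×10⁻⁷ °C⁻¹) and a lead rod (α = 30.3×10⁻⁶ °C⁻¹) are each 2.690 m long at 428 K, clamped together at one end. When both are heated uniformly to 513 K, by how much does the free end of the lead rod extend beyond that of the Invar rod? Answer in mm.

6.72 mm

ΔT = 85 K
Invar: ΔL = 9.0×10⁻⁷ × 2.690 m × 85 = 2.0578×10⁻⁴ m = 0.20578 mm
lead: ΔL = 30.3×10⁻⁶ × 2.690 m × 85 = 6.9281×10⁻³ m = 6.9281 mm
difference = 6.9281 − 0.20578 = 6.72232 mm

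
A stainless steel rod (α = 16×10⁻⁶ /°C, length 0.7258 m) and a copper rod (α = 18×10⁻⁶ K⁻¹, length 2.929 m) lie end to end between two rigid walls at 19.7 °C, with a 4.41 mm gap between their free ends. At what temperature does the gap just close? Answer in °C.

α₁L₁ = 1.16128×10⁻⁵ m/K, α₂L₂ = 5.2722×10⁻⁵ m/K → total 6.43348×10⁻⁵ m/K
ΔT = g/(α₁L₁+α₂L₂) = 4.41×10⁻³ / 6.43348×10⁻⁵ = 68.548 K
T = 19.7 + 68.548 = 88.248 °C

T = 88.2 °C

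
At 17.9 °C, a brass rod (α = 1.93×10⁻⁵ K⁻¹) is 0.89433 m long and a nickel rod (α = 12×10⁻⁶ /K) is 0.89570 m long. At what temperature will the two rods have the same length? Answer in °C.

T = 228.3 °C

L₁(1 + α₁ΔT) = L₂(1 + α₂ΔT) ⇒ ΔT = (L₂ − L₁)/(α₁L₁ − α₂L₂)
L₂ − L₁ = 0.89570 − 0.89433 = 1.37×10⁻³ m
α₁L₁ − α₂L₂ = 1.93×10⁻⁵×0.89433 − 12×10⁻⁶×0.89570 = 6.512169×10⁻⁶ m/K
ΔT = 1.37×10⁻³ / 6.512169×10⁻⁶ = 210.375 K
T = 17.9 + 210.375 = 228.275 °C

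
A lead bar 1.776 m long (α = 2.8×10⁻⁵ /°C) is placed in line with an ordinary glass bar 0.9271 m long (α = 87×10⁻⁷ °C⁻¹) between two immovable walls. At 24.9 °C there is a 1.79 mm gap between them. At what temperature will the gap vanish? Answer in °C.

T = 55.9 °C

Gap closes when ΔL₁ + ΔL₂ = 1.79 mm = 1.79×10⁻³ m
(α₁L₁ + α₂L₂)ΔT = g
α₁L₁ + α₂L₂ = 2.8×10⁻⁵×1.776 + 87×10⁻⁷×0.9271 = 5.779377×10⁻⁵ m/K
ΔT = 1.79×10⁻³ / 5.779377×10⁻⁵ = 30.972 K
T = 24.9 + 30.972 = 55.872 °C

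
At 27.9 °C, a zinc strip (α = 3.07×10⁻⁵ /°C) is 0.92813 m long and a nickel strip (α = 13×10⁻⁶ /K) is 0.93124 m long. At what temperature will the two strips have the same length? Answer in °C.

T = 217.7 °C

Equal length when α₁L₁ΔT − α₂L₂ΔT = L₂ − L₁ = 3.11×10⁻³ m
α₁L₁ = 2.8493591×10⁻⁵, α₂L₂ = 1.210612×10⁻⁵ → Δ(αL) = 1.6387471×10⁻⁵ m/K
ΔT = 3.11×10⁻³ / 1.6387471×10⁻⁵ = 189.779 K, so T = 27.9 + 189.779 = 217.679 °C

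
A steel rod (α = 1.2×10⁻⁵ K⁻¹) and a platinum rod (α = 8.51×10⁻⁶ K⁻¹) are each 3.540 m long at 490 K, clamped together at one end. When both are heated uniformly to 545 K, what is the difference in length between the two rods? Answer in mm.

ΔT = 55 K
steel: ΔL = 1.2×10⁻⁵ × 3.540 m × 55 = 2.3364×10⁻³ m = 2.3364 mm
platinum: ΔL = 8.51×10⁻⁶ × 3.540 m × 55 = 1.6569×10⁻³ m = 1.6569 mm
difference = 2.3364 − 1.6569 = 0.6795 mm

0.680 mm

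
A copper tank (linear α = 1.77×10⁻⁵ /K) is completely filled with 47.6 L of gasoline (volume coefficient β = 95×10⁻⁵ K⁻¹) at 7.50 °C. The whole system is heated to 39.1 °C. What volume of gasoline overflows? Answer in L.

The tank also expands: β_container ≈ 3α = 5.31×10⁻⁵ /K
Net overflow = V₀(β_liq − 3α_cont)ΔT
β − 3α = 9.50×10⁻⁴ − 5.31×10⁻⁵ = 8.969×10⁻⁴ /K; ΔT = 31.60 K
ΔV = 47.6 × 8.969×10⁻⁴ × 31.60 = 1.35 L

1.35 L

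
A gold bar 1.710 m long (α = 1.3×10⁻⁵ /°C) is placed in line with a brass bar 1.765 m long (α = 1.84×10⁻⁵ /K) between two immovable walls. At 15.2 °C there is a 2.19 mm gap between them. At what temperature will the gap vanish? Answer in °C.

T = 55.2 °C

α₁L₁ = 2.223×10⁻⁵ m/K, α₂L₂ = 3.2476×10⁻⁵ m/K → total 5.4706×10⁻⁵ m/K
ΔT = g/(α₁L₁+α₂L₂) = 2.19×10⁻³ / 5.4706×10⁻⁵ = 40.032 K
T = 15.2 + 40.032 = 55.232 °C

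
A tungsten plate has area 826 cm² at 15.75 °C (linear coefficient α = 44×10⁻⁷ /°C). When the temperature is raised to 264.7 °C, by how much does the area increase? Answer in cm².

Area coefficient ≈ 2α; |ΔT| = 248.95 K
ΔA = 2αA₀ΔT = 2(44×10⁻⁷)(826)(248.95) = 1.81 cm²

ΔA = 1.81 cm²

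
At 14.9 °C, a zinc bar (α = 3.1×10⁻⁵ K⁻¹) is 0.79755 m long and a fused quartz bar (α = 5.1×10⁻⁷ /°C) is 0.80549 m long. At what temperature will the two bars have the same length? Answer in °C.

L₁(1 + α₁ΔT) = L₂(1 + α₂ΔT) ⇒ ΔT = (L₂ − L₁)/(α₁L₁ − α₂L₂)
L₂ − L₁ = 0.80549 − 0.79755 = 7.94×10⁻³ m
α₁L₁ − α₂L₂ = 3.1×10⁻⁵×0.79755 − 5.1×10⁻⁷×0.80549 = 2.43132501×10⁻⁵ m/K
ΔT = 7.94×10⁻³ / 2.43132501×10⁻⁵ = 326.571 K
T = 14.9 + 326.571 = 341.471 °C

T = 341.5 °C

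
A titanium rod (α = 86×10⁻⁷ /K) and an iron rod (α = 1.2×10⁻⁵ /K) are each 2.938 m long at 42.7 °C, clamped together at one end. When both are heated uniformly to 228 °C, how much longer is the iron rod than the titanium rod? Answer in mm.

ΔT = 185.3 K
titanium: ΔL = 86×10⁻⁷ × 2.938 m × 185.3 = 4.6819×10⁻³ m = 4.6819 mm
iron: ΔL = 1.2×10⁻⁵ × 2.938 m × 185.3 = 6.5329×10⁻³ m = 6.5329 mm
difference = 6.5329 − 4.6819 = 1.8510 mm

1.85 mm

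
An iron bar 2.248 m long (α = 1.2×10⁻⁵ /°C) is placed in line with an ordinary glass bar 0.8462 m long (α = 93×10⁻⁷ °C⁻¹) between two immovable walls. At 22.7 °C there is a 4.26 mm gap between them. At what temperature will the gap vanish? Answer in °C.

T = 145 °C

Gap closes when ΔL₁ + ΔL₂ = 4.26 mm = 4.26×10⁻³ m
(α₁L₁ + α₂L₂)ΔT = g
α₁L₁ + α₂L₂ = 1.2×10⁻⁵×2.248 + 93×10⁻⁷×0.8462 = 3.484566×10⁻⁵ m/K
ΔT = 4.26×10⁻³ / 3.484566×10⁻⁵ = 122.25 K
T = 22.7 + 122.25 = 144.95 °C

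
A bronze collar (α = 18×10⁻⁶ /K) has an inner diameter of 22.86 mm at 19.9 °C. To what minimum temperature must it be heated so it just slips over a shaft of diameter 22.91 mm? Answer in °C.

T = 141 °C

Required Δd = 22.91 − 22.86 = 0.05 mm
Δd = αd₀ΔT ⇒ ΔT = Δd/(αd₀) = 0.05 / (18×10⁻⁶ × 22.86) = 121.51 K
T_min = 19.9 + 121.51 = 141.41 °C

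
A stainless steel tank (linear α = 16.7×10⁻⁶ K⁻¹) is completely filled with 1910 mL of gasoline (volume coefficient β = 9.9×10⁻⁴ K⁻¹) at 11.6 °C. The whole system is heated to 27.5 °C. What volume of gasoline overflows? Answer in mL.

The tank also expands: β_container ≈ 3α = 5.01×10⁻⁵ /K
Net overflow = V₀(β_liq − 3α_cont)ΔT
β − 3α = 9.90×10⁻⁴ − 5.01×10⁻⁵ = 9.399×10⁻⁴ /K; ΔT = 15.9 K
ΔV = 1910 × 9.399×10⁻⁴ × 15.9 = 28.5 mL

28.5 mL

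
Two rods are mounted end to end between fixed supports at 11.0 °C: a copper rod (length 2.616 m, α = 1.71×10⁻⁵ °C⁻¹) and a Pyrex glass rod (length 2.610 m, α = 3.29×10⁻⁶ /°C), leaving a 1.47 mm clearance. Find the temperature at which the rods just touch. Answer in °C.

T = 38.6 °C

α₁L₁ = 4.47336×10⁻⁵ m/K, α₂L₂ = 8.5869×10⁻⁶ m/K → total 5.33205×10⁻⁵ m/K
ΔT = g/(α₁L₁+α₂L₂) = 1.47×10⁻³ / 5.33205×10⁻⁵ = 27.569 K
T = 11.0 + 27.569 = 38.569 °C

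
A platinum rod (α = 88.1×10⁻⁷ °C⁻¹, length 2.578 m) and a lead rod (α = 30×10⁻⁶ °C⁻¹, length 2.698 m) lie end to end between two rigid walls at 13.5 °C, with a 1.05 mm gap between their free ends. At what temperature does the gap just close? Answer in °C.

Gap closes when ΔL₁ + ΔL₂ = 1.05 mm = 1.05×10⁻³ m
(α₁L₁ + α₂L₂)ΔT = g
α₁L₁ + α₂L₂ = 88.1×10⁻⁷×2.578 + 30×10⁻⁶×2.698 = 1.0365218×10⁻⁴ m/K
ΔT = 1.05×10⁻³ / 1.0365218×10⁻⁴ = 10.130 K
T = 13.5 + 10.130 = 23.630 °C

T = 23.6 °C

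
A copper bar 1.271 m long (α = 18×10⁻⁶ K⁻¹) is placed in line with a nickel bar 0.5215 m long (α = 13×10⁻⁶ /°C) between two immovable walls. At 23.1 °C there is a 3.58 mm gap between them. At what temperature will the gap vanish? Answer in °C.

T = 144 °C

α₁L₁ = 2.2878×10⁻⁵ m/K, α₂L₂ = 6.7795×10⁻⁶ m/K → total 2.96575×10⁻⁵ m/K
ΔT = g/(α₁L₁+α₂L₂) = 3.58×10⁻³ / 2.96575×10⁻⁵ = 120.71 K
T = 23.1 + 120.71 = 143.81 °C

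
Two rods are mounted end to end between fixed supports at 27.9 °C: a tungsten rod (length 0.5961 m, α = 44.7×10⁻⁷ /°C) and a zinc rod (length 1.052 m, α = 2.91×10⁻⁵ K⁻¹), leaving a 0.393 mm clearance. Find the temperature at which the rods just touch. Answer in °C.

α₁L₁ = 2.664567×10⁻⁶ m/K, α₂L₂ = 3.06132×10⁻⁵ m/K → total 3.3277767×10⁻⁵ m/K
ΔT = g/(α₁L₁+α₂L₂) = 3.93×10⁻⁴ / 3.3277767×10⁻⁵ = 11.810 K
T = 27.9 + 11.810 = 39.710 °C

T = 39.7 °C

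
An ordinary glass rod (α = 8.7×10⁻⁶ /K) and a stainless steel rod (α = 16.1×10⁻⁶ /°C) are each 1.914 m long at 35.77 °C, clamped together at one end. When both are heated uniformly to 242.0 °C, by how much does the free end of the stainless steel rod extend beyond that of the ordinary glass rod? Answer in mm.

2.92 mm

ΔT = 206.23 K
ordinary glass: ΔL = 8.7×10⁻⁶ × 1.914 m × 206.23 = 3.4341×10⁻³ m = 3.4341 mm
stainless steel: ΔL = 16.1×10⁻⁶ × 1.914 m × 206.23 = 6.3551×10⁻³ m = 6.3551 mm
difference = 6.3551 − 3.4341 = 2.9210 mm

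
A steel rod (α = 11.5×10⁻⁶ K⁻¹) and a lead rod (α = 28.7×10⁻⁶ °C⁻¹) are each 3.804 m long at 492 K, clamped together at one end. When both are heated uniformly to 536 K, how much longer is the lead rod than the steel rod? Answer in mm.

ΔT = 44 K
steel: ΔL = 11.5×10⁻⁶ × 3.804 m × 44 = 1.9248×10⁻³ m = 1.9248 mm
lead: ΔL = 28.7×10⁻⁶ × 3.804 m × 44 = 4.8037×10⁻³ m = 4.8037 mm
difference = 4.8037 − 1.9248 = 2.8789 mm

2.88 mm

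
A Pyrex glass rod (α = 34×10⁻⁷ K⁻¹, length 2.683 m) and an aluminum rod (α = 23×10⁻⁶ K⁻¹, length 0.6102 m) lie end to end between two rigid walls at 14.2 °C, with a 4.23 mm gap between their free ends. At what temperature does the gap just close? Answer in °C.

α₁L₁ = 9.1222×10⁻⁶ m/K, α₂L₂ = 1.40346×10⁻⁵ m/K → total 2.31568×10⁻⁵ m/K
ΔT = g/(α₁L₁+α₂L₂) = 4.23×10⁻³ / 2.31568×10⁻⁵ = 182.67 K
T = 14.2 + 182.67 = 196.87 °C

T = 197 °C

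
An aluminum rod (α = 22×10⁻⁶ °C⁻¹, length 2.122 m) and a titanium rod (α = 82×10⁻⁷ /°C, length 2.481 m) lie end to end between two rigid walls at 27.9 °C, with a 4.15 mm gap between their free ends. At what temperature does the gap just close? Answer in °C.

Gap closes when ΔL₁ + ΔL₂ = 4.15 mm = 4.15×10⁻³ m
(α₁L₁ + α₂L₂)ΔT = g
α₁L₁ + α₂L₂ = 22×10⁻⁶×2.122 + 82×10⁻⁷×2.481 = 6.70282×10⁻⁵ m/K
ΔT = 4.15×10⁻³ / 6.70282×10⁻⁵ = 61.914 K
T = 27.9 + 61.914 = 89.814 °C

T = 89.8 °C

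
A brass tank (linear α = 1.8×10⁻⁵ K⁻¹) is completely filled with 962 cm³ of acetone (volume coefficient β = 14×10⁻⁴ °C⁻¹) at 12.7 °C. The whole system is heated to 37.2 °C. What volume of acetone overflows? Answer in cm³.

The tank also expands: β_container ≈ 3α = 5.4×10⁻⁵ /K
Net overflow = V₀(β_liq − 3α_cont)ΔT
β − 3α = 1.40×10⁻³ − 5.4×10⁻⁵ = 1.346×10⁻³ /K; ΔT = 24.5 K
ΔV = 962 × 1.346×10⁻³ × 24.5 = 31.7 cm³

31.7 cm³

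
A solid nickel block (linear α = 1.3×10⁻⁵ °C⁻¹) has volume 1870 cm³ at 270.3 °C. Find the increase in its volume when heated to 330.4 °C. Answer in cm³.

ΔV = 4.38 cm³

Isotropic solid: β ≈ 3α = 3.9×10⁻⁵ /K; ΔT = 60.1 K
ΔV = 3αV₀ΔT = 3(1.3×10⁻⁵)(1870)(60.1) = 4.38 cm³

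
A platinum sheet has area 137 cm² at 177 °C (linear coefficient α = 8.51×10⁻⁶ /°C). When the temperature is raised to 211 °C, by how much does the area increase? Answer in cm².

ΔA = 0.0793 cm²

Area coefficient ≈ 2α; |ΔT| = 34 K
ΔA = 2αA₀ΔT = 2(8.51×10⁻⁶)(137)(34) = 0.0793 cm²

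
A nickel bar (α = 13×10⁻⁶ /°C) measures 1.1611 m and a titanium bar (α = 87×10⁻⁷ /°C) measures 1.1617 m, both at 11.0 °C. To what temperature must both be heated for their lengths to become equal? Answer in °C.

Equal length when α₁L₁ΔT − α₂L₂ΔT = L₂ − L₁ = 6.00×10⁻⁴ m
α₁L₁ = 1.50943×10⁻⁵, α₂L₂ = 1.010679×10⁻⁵ → Δ(αL) = 4.98751×10⁻⁶ m/K
ΔT = 6.00×10⁻⁴ / 4.98751×10⁻⁶ = 120.301 K, so T = 11.0 + 120.301 = 131.301 °C

T = 131.3 °C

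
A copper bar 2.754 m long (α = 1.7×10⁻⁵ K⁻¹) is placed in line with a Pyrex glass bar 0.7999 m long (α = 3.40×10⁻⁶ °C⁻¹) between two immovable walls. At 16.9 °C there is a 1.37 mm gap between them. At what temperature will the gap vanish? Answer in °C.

T = 44.6 °C

Gap closes when ΔL₁ + ΔL₂ = 1.37 mm = 1.37×10⁻³ m
(α₁L₁ + α₂L₂)ΔT = g
α₁L₁ + α₂L₂ = 1.7×10⁻⁵×2.754 + 3.40×10⁻⁶×0.7999 = 4.953766×10⁻⁵ m/K
ΔT = 1.37×10⁻³ / 4.953766×10⁻⁵ = 27.656 K
T = 16.9 + 27.656 = 44.556 °C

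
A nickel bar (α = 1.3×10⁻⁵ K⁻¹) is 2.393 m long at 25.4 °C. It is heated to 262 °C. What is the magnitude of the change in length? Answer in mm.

|ΔT| = |262 − 25.4| = 236.6 K
ΔL = αL₀ΔT = (1.3×10⁻⁵)(2.393)(236.6) = 7.36×10⁻³ m

ΔL = 7.36 mm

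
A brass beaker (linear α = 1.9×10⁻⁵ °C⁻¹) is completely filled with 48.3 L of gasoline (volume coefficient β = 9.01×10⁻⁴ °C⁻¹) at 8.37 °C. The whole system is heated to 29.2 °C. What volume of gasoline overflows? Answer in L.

0.849 L

The beaker also expands: β_container ≈ 3α = 5.7×10⁻⁵ /K
Net overflow = V₀(β_liq − 3α_cont)ΔT
β − 3α = 9.01×10⁻⁴ − 5.7×10⁻⁵ = 8.44×10⁻⁴ /K; ΔT = 20.83 K
ΔV = 48.3 × 8.44×10⁻⁴ × 20.83 = 0.849 L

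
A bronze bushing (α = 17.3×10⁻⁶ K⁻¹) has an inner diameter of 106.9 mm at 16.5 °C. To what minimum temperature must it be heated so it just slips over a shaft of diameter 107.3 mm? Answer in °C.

Required Δd = 107.3 − 106.9 = 0.4 mm
Δd = αd₀ΔT ⇒ ΔT = Δd/(αd₀) = 0.4 / (17.3×10⁻⁶ × 106.9) = 216.29 K
T_min = 16.5 + 216.29 = 232.79 °C

T = 233 °C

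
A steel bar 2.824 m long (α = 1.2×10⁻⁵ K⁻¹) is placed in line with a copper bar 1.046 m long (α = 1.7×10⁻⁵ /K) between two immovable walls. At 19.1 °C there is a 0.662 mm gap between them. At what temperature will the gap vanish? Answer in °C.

T = 31.9 °C

Gap closes when ΔL₁ + ΔL₂ = 0.662 mm = 6.62×10⁻⁴ m
(α₁L₁ + α₂L₂)ΔT = g
α₁L₁ + α₂L₂ = 1.2×10⁻⁵×2.824 + 1.7×10⁻⁵×1.046 = 5.167×10⁻⁵ m/K
ΔT = 6.62×10⁻⁴ / 5.167×10⁻⁵ = 12.812 K
T = 19.1 + 12.812 = 31.912 °C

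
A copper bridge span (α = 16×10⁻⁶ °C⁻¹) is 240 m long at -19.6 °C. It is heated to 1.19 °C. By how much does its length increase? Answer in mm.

ΔL = 79.8 mm

|ΔT| = |1.19 − (-19.6)| = 20.79 K
ΔL = αL₀ΔT = (16×10⁻⁶)(240)(20.79) = 7.98×10⁻² m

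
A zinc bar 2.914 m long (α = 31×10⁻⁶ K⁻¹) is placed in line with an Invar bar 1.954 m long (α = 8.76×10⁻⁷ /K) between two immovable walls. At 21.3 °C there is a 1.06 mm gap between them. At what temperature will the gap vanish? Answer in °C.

T = 32.8 °C

α₁L₁ = 9.0334×10⁻⁵ m/K, α₂L₂ = 1.711704×10⁻⁶ m/K → total 9.2045704×10⁻⁵ m/K
ΔT = g/(α₁L₁+α₂L₂) = 1.06×10⁻³ / 9.2045704×10⁻⁵ = 11.516 K
T = 21.3 + 11.516 = 32.816 °C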